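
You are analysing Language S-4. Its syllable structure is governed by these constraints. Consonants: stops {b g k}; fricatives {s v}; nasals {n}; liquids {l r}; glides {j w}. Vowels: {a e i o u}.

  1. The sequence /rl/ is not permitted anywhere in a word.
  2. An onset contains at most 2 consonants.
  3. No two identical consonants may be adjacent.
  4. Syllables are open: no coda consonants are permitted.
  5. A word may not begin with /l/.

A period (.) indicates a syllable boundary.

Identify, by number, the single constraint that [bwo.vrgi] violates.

2

[bwo.vrgi]: syllable 2 onset /vrg/ has 3 consonants (> 2).
This is a violation of constraint 2: "An onset contains at most 2 consonants."
The remaining constraints (1, 3, 4, 5) are satisfied.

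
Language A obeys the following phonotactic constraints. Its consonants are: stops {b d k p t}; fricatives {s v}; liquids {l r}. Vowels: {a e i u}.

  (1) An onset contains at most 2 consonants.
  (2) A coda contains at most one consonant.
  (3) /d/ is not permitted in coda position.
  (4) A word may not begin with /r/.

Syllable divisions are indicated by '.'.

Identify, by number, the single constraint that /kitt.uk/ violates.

/kitt.uk/: syllable 1 coda /tt/ has 2 consonants (> 1).
This is a violation of constraint 2: "A coda contains at most one consonant."
The remaining constraints (1, 3, 4) are satisfied.

2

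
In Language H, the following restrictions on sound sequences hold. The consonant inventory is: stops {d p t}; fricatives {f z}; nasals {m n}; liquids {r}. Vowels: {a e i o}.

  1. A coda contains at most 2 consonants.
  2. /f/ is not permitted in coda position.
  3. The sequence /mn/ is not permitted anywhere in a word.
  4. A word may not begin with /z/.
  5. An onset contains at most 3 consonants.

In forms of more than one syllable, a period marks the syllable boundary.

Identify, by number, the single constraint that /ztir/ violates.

4

/ztir/: word begins with /z/.
This is a violation of constraint 4: "A word may not begin with /z/."
The remaining constraints (1, 2, 3, 5) are satisfied.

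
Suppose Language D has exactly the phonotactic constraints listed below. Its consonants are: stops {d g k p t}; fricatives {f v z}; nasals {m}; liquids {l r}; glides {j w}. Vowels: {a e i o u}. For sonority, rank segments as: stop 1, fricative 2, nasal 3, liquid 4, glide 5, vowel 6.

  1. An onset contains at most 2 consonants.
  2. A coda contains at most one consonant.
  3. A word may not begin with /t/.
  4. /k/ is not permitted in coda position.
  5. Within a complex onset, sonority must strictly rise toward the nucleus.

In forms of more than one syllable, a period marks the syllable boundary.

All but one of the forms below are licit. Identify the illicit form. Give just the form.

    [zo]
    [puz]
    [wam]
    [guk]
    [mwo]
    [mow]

[zo] — σ1 onset /z/, coda /∅/ ok → licit
[puz] — σ1 onset /p/, coda /z/ ok → licit
[wam] — σ1 onset /w/, coda /m/ ok → licit
[guk] — violates constraint 4: syllable 1 coda contains /k/ → illicit
[mwo] — σ1 onset /mw/ (3→5 rises), coda /∅/ ok → licit
[mow] — σ1 onset /m/, coda /w/ ok → licit

[guk]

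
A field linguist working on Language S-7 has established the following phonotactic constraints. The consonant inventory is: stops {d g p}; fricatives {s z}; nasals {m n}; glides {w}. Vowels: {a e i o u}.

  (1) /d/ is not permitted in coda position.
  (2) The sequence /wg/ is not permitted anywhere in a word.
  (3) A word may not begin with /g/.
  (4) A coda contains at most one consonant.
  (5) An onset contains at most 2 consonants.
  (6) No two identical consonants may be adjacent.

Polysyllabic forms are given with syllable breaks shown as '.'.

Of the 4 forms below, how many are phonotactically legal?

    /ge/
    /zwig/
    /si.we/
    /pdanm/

2

/ge/ — violates constraint 3: word begins with /g/ → phonotactically illegal
/zwig/ — σ1 onset /zw/ (2C), coda /g/ ok → phonotactically legal
/si.we/ — σ1 onset /s/, coda /∅/ ok; σ2 onset /w/, coda /∅/ ok → phonotactically legal
/pdanm/ — violates constraint 4: syllable 1 coda /nm/ has 2 consonants (> 1) → phonotactically illegal
Phonotactically legal: /zwig/, /si.we/ → 2.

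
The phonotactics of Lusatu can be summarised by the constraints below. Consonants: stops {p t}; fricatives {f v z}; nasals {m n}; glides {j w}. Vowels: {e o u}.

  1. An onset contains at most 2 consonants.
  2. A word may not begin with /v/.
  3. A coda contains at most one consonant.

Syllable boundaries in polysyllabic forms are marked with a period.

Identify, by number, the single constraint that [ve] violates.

2

[ve]: word begins with /v/.
This is a violation of constraint 2: "A word may not begin with /v/."
The remaining constraints (1, 3) are satisfied.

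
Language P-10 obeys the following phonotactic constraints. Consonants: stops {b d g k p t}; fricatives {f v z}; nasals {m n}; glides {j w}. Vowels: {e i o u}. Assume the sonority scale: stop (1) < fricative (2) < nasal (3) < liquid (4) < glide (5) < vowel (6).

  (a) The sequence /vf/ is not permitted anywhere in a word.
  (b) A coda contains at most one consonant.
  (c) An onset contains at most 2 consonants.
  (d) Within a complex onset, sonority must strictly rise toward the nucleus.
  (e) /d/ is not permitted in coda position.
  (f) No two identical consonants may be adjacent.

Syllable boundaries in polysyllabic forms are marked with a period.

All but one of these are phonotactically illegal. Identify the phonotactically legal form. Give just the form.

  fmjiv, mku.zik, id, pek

pek

fmjiv — violates constraint (c): syllable 1 onset /fmj/ has 3 consonants (> 2) → phonotactically illegal
mku.zik — violates constraint (d): syllable 1 onset /mk/: /m/ (nasal, 3) → /k/ (stop, 1) does not rise → phonotactically illegal
id — violates constraint (e): syllable 1 coda contains /d/ → phonotactically illegal
pek — σ1 onset /p/, coda /k/ ok → phonotactically legal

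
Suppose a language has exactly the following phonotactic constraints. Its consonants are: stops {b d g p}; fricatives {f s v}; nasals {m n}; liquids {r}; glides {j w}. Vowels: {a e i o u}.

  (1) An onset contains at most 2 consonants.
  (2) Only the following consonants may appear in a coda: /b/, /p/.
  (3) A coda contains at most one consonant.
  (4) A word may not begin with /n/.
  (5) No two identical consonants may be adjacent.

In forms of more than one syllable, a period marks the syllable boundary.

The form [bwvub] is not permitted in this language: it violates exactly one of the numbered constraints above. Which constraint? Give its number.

[bwvub]: syllable 1 onset /bwv/ has 3 consonants (> 2).
This is a violation of constraint 1: "An onset contains at most 2 consonants."
The remaining constraints (2, 3, 4, 5) are satisfied.

1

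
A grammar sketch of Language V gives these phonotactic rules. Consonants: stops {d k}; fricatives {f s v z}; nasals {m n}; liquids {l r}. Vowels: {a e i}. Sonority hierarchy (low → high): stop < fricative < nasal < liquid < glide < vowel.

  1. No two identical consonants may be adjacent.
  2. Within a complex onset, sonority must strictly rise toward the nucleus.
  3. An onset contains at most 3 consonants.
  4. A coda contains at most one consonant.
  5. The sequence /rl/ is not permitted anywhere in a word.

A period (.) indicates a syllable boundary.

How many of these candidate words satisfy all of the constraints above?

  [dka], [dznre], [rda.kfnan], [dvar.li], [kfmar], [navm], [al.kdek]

[dka] — violates constraint 2: syllable 1 onset /dk/: /d/ (stop, 1) → /k/ (stop, 1) does not rise → not permitted
[dznre] — violates constraint 3: syllable 1 onset /dznr/ has 4 consonants (> 3) → not permitted
[rda.kfnan] — violates constraint 2: syllable 1 onset /rd/: /r/ (liquid, 4) → /d/ (stop, 1) does not rise → not permitted
[dvar.li] — violates constraint 5: contains banned sequence /rl/ → not permitted
[kfmar] — σ1 onset /kfm/ (1→2→3 rises), coda /r/ ok → permitted
[navm] — violates constraint 4: syllable 1 coda /vm/ has 2 consonants (> 1) → not permitted
[al.kdek] — violates constraint 2: syllable 2 onset /kd/: /k/ (stop, 1) → /d/ (stop, 1) does not rise → not permitted
Permitted: [kfmar] → 1.

1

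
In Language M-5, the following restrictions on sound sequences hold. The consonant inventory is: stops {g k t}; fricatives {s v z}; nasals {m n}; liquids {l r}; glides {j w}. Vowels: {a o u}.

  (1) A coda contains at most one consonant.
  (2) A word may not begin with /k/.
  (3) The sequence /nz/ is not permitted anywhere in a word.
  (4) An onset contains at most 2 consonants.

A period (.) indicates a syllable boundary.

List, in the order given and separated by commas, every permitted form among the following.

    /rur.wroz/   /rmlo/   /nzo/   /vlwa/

/rur.wroz/ — σ1 onset /r/, coda /r/ ok; σ2 onset /wr/ (2C), coda /z/ ok → permitted
/rmlo/ — violates constraint 4: syllable 1 onset /rml/ has 3 consonants (> 2) → not permitted
/nzo/ — violates constraint 3: contains banned sequence /nz/ → not permitted
/vlwa/ — violates constraint 4: syllable 1 onset /vlw/ has 3 consonants (> 2) → not permitted

/rur.wroz/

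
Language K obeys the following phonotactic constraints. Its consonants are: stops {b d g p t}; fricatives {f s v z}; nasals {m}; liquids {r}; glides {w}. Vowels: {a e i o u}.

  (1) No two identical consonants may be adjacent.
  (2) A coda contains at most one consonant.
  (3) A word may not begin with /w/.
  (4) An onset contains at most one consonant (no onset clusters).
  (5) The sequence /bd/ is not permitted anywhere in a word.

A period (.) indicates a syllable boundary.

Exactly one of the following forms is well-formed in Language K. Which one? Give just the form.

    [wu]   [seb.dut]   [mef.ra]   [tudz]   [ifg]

[wu] — violates constraint 3: word begins with /w/ → ill-formed
[seb.dut] — violates constraint 5: contains banned sequence /bd/ → ill-formed
[mef.ra] — σ1 onset /m/, coda /f/ ok; σ2 onset /r/, coda /∅/ ok → well-formed
[tudz] — violates constraint 2: syllable 1 coda /dz/ has 2 consonants (> 1) → ill-formed
[ifg] — violates constraint 2: syllable 1 coda /fg/ has 2 consonants (> 1) → ill-formed

[mef.ra]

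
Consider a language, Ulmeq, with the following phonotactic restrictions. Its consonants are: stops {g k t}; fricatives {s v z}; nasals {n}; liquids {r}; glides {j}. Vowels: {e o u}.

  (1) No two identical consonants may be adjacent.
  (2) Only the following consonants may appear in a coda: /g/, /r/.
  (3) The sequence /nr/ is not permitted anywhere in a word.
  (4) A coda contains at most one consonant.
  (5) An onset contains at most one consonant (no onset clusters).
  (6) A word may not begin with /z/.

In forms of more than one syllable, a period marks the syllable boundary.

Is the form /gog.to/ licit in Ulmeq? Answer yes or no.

yes

/gog.to/ — σ1 onset /g/, coda /g/ ok; σ2 onset /t/, coda /∅/ ok → licit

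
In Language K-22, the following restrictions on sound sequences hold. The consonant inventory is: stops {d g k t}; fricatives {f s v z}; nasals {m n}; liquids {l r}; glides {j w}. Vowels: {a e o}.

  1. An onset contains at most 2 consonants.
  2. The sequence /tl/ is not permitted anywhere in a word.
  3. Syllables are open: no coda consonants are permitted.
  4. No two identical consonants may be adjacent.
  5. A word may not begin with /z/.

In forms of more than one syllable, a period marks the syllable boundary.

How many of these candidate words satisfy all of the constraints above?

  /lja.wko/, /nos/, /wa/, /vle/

/lja.wko/ — σ1 onset /lj/ (2C), coda /∅/ ok; σ2 onset /wk/ (2C), coda /∅/ ok → permitted
/nos/ — violates constraint 3: syllable 1 coda /s/ has 1 consonant (> 0) → not permitted
/wa/ — σ1 onset /w/, coda /∅/ ok → permitted
/vle/ — σ1 onset /vl/ (2C), coda /∅/ ok → permitted
Permitted: /lja.wko/, /wa/, /vle/ → 3.

3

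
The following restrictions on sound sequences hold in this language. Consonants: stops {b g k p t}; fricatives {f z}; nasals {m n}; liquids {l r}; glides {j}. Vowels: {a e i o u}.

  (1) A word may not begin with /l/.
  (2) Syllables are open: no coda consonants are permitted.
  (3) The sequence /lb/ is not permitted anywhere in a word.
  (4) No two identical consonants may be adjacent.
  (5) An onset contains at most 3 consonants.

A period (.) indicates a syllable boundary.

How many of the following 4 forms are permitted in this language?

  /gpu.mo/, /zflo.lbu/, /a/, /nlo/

3

/gpu.mo/ — σ1 onset /gp/ (2C), coda /∅/ ok; σ2 onset /m/, coda /∅/ ok → permitted
/zflo.lbu/ — violates constraint 3: contains banned sequence /lb/ → not permitted
/a/ — σ1 onset /∅/, coda /∅/ ok → permitted
/nlo/ — σ1 onset /nl/ (2C), coda /∅/ ok → permitted
Permitted: /gpu.mo/, /a/, /nlo/ → 3.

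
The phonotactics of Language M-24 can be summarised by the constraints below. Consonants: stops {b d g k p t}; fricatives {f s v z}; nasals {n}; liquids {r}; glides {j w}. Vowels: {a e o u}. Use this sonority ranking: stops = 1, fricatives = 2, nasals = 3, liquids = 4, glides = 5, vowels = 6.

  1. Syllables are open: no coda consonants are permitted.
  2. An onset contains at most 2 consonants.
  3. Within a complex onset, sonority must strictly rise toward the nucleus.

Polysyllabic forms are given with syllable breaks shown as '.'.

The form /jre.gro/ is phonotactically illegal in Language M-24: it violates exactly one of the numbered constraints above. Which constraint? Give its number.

/jre.gro/: syllable 1 onset /jr/: /j/ (glide, 5) → /r/ (liquid, 4) does not rise.
This is a violation of constraint 3: "Within a complex onset, sonority must strictly rise toward the nucleus."
The remaining constraints (1, 2) are satisfied.

3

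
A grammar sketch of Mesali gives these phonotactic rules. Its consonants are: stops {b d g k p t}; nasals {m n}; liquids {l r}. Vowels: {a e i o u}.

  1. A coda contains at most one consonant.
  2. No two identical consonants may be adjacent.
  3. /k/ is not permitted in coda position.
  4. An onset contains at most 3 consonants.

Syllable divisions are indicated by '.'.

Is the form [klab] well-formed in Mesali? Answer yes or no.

[klab] — σ1 onset /kl/ (2C), coda /b/ ok → well-formed

yes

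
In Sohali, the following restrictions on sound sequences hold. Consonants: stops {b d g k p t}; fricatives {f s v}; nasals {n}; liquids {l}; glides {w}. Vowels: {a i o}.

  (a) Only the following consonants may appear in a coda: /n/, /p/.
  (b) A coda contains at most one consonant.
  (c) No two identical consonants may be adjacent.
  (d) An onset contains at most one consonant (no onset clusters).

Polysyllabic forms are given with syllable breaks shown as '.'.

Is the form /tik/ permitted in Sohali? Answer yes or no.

no

/tik/ — violates constraint (a): syllable 1 coda contains /k/, which is not a licensed coda consonant → not permitted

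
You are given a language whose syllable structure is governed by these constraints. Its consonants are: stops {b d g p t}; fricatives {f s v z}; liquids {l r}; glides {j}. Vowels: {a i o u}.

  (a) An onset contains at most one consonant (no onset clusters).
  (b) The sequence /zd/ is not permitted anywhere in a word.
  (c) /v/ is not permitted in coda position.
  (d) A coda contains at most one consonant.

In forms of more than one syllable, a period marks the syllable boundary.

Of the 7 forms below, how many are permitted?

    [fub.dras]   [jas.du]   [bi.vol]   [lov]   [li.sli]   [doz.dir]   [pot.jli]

[fub.dras] — violates constraint (a): syllable 2 onset /dr/ has 2 consonants (> 1) → not permitted
[jas.du] — σ1 onset /j/, coda /s/ ok; σ2 onset /d/, coda /∅/ ok → permitted
[bi.vol] — σ1 onset /b/, coda /∅/ ok; σ2 onset /v/, coda /l/ ok → permitted
[lov] — violates constraint (c): syllable 1 coda contains /v/ → not permitted
[li.sli] — violates constraint (a): syllable 2 onset /sl/ has 2 consonants (> 1) → not permitted
[doz.dir] — violates constraint (b): contains banned sequence /zd/ → not permitted
[pot.jli] — violates constraint (a): syllable 2 onset /jl/ has 2 consonants (> 1) → not permitted
Permitted: [jas.du], [bi.vol] → 2.

2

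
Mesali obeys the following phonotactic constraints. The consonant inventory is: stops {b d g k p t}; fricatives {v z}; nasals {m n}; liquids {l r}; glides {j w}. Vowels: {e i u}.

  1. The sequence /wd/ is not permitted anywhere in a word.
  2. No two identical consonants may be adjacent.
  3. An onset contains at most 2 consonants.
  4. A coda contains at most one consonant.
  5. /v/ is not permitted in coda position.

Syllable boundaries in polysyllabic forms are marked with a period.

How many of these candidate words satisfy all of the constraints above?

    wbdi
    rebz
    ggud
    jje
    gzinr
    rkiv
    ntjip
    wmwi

wbdi — violates constraint 3: syllable 1 onset /wbd/ has 3 consonants (> 2) → illicit
rebz — violates constraint 4: syllable 1 coda /bz/ has 2 consonants (> 1) → illicit
ggud — violates constraint 2: adjacent identical consonants /gg/ → illicit
jje — violates constraint 2: adjacent identical consonants /jj/ → illicit
gzinr — violates constraint 4: syllable 1 coda /nr/ has 2 consonants (> 1) → illicit
rkiv — violates constraint 5: syllable 1 coda contains /v/ → illicit
ntjip — violates constraint 3: syllable 1 onset /ntj/ has 3 consonants (> 2) → illicit
wmwi — violates constraint 3: syllable 1 onset /wmw/ has 3 consonants (> 2) → illicit
No form is licit → 0.

0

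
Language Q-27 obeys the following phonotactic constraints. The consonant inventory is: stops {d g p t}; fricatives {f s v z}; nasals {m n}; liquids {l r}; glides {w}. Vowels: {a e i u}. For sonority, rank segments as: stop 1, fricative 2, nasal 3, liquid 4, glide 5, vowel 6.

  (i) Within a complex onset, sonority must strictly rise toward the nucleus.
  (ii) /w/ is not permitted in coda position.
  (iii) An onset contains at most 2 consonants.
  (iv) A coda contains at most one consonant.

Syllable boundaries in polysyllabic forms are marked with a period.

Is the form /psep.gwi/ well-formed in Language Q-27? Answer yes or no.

yes

/psep.gwi/ — σ1 onset /ps/ (1→2 rises), coda /p/ ok; σ2 onset /gw/ (1→5 rises), coda /∅/ ok → well-formed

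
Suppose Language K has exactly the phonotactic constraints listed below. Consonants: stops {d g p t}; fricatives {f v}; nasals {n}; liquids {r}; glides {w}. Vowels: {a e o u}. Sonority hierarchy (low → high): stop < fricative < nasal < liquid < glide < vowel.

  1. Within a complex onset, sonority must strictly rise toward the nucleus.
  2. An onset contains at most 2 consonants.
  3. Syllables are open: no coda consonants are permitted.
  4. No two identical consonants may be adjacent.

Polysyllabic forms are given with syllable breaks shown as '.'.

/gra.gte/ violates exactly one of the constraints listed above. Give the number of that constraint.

1

/gra.gte/: syllable 2 onset /gt/: /g/ (stop, 1) → /t/ (stop, 1) does not rise.
This is a violation of constraint 1: "Within a complex onset, sonority must strictly rise toward the nucleus."
The remaining constraints (2, 3, 4) are satisfied.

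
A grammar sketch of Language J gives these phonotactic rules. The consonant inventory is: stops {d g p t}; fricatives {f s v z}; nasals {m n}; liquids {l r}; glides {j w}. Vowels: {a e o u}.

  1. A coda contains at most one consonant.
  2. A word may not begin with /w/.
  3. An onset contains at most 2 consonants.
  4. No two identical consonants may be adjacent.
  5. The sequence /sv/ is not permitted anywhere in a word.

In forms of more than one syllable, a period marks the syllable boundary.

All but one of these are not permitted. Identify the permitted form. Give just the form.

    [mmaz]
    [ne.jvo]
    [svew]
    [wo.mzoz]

[mmaz] — violates constraint 4: adjacent identical consonants /mm/ → not permitted
[ne.jvo] — σ1 onset /n/, coda /∅/ ok; σ2 onset /jv/ (2C), coda /∅/ ok → permitted
[svew] — violates constraint 5: contains banned sequence /sv/ → not permitted
[wo.mzoz] — violates constraint 2: word begins with /w/ → not permitted

[ne.jvo]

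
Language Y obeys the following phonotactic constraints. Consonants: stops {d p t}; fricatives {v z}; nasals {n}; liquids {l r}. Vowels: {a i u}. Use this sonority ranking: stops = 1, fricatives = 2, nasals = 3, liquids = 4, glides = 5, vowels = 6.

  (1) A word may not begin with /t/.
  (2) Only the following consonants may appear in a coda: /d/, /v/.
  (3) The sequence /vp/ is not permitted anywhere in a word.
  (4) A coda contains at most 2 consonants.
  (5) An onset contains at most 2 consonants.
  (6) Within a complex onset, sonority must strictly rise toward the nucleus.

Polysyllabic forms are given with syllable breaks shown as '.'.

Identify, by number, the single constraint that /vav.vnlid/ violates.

/vav.vnlid/: syllable 2 onset /vnl/ has 3 consonants (> 2).
This is a violation of constraint 5: "An onset contains at most 2 consonants."
The remaining constraints (1, 2, 3, 4, 6) are satisfied.

5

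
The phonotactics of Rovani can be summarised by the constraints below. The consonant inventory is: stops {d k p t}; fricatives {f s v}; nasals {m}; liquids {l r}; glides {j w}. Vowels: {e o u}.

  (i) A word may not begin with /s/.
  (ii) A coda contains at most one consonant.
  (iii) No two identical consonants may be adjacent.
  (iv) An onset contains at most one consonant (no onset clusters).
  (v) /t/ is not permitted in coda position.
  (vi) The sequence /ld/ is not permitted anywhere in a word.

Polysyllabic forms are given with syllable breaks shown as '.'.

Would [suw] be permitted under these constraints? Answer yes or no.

no

[suw] — violates constraint (i): word begins with /s/ → not permitted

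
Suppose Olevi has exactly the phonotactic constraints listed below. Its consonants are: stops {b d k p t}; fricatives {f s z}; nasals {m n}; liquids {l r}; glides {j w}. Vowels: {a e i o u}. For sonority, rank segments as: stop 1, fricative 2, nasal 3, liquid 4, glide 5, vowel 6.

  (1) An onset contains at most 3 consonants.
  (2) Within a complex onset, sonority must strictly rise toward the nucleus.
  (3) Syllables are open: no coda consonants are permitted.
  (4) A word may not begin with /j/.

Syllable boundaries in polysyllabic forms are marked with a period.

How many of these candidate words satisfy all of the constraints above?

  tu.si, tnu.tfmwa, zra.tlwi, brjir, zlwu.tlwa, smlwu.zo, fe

4

tu.si — σ1 onset /t/, coda /∅/ ok; σ2 onset /s/, coda /∅/ ok → phonotactically legal
tnu.tfmwa — violates constraint 1: syllable 2 onset /tfmw/ has 4 consonants (> 3) → phonotactically illegal
zra.tlwi — σ1 onset /zr/ (2→4 rises), coda /∅/ ok; σ2 onset /tlw/ (1→4→5 rises), coda /∅/ ok → phonotactically legal
brjir — violates constraint 3: syllable 1 coda /r/ has 1 consonant (> 0) → phonotactically illegal
zlwu.tlwa — σ1 onset /zlw/ (2→4→5 rises), coda /∅/ ok; σ2 onset /tlw/ (1→4→5 rises), coda /∅/ ok → phonotactically legal
smlwu.zo — violates constraint 1: syllable 1 onset /smlw/ has 4 consonants (> 3) → phonotactically illegal
fe — σ1 onset /f/, coda /∅/ ok → phonotactically legal
Phonotactically legal: tu.si, zra.tlwi, zlwu.tlwa, fe → 4.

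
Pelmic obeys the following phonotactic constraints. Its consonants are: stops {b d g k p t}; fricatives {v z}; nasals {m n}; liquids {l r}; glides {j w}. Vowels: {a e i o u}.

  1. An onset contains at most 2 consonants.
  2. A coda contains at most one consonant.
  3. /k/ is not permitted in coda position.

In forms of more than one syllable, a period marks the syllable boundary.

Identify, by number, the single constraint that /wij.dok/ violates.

/wij.dok/: syllable 2 coda contains /k/.
This is a violation of constraint 3: "/k/ is not permitted in coda position."
The remaining constraints (1, 2) are satisfied.

3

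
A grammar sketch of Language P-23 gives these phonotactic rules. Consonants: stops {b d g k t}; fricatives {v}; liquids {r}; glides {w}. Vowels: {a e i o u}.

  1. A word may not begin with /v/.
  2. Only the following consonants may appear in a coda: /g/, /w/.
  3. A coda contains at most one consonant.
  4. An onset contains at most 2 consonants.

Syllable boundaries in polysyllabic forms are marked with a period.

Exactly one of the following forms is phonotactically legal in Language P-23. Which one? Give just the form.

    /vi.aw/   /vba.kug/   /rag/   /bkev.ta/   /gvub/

/vi.aw/ — violates constraint 1: word begins with /v/ → phonotactically illegal
/vba.kug/ — violates constraint 1: word begins with /v/ → phonotactically illegal
/rag/ — σ1 onset /r/, coda /g/ ok → phonotactically legal
/bkev.ta/ — violates constraint 2: syllable 1 coda contains /v/, which is not a licensed coda consonant → phonotactically illegal
/gvub/ — violates constraint 2: syllable 1 coda contains /b/, which is not a licensed coda consonant → phonotactically illegal

/rag/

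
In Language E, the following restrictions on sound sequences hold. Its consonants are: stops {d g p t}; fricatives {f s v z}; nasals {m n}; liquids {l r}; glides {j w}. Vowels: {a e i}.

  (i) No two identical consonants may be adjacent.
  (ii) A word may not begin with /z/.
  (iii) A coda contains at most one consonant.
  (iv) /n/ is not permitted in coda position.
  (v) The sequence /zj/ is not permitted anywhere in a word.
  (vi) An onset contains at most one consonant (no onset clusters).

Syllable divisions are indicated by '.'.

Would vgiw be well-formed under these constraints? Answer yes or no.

vgiw — violates constraint (vi): syllable 1 onset /vg/ has 2 consonants (> 1) → ill-formed

no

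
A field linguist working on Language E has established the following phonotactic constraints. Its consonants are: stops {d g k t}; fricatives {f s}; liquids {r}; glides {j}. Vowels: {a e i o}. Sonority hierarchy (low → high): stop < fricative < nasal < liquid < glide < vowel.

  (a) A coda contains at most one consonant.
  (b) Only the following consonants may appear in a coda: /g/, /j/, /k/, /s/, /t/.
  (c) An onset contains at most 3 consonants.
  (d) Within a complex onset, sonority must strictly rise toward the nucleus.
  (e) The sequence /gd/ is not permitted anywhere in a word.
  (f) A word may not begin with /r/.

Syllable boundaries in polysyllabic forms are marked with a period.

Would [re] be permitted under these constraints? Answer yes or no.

[re] — violates constraint (f): word begins with /r/ → not permitted

no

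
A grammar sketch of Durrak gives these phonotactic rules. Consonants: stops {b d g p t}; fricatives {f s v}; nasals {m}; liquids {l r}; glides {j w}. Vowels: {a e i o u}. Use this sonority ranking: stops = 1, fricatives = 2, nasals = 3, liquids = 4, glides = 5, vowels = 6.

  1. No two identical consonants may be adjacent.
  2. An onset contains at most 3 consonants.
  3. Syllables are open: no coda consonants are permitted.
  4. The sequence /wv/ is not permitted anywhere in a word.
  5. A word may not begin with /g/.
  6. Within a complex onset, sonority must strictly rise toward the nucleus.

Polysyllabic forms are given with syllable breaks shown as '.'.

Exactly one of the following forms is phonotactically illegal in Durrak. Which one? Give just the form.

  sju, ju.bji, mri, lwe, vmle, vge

vge

sju — σ1 onset /sj/ (2→5 rises), coda /∅/ ok → phonotactically legal
ju.bji — σ1 onset /j/, coda /∅/ ok; σ2 onset /bj/ (1→5 rises), coda /∅/ ok → phonotactically legal
mri — σ1 onset /mr/ (3→4 rises), coda /∅/ ok → phonotactically legal
lwe — σ1 onset /lw/ (4→5 rises), coda /∅/ ok → phonotactically legal
vmle — σ1 onset /vml/ (2→3→4 rises), coda /∅/ ok → phonotactically legal
vge — violates constraint 6: syllable 1 onset /vg/: /v/ (fricative, 2) → /g/ (stop, 1) does not rise → phonotactically illegal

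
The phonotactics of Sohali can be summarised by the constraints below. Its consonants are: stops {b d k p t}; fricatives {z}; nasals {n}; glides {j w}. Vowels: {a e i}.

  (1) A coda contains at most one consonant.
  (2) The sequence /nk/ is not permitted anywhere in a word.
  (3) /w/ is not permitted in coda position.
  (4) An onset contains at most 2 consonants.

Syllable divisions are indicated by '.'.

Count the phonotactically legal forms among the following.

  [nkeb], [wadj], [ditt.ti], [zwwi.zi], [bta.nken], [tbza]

[nkeb] — violates constraint 2: contains banned sequence /nk/ → phonotactically illegal
[wadj] — violates constraint 1: syllable 1 coda /dj/ has 2 consonants (> 1) → phonotactically illegal
[ditt.ti] — violates constraint 1: syllable 1 coda /tt/ has 2 consonants (> 1) → phonotactically illegal
[zwwi.zi] — violates constraint 4: syllable 1 onset /zww/ has 3 consonants (> 2) → phonotactically illegal
[bta.nken] — violates constraint 2: contains banned sequence /nk/ → phonotactically illegal
[tbza] — violates constraint 4: syllable 1 onset /tbz/ has 3 consonants (> 2) → phonotactically illegal
No form is phonotactically legal → 0.

0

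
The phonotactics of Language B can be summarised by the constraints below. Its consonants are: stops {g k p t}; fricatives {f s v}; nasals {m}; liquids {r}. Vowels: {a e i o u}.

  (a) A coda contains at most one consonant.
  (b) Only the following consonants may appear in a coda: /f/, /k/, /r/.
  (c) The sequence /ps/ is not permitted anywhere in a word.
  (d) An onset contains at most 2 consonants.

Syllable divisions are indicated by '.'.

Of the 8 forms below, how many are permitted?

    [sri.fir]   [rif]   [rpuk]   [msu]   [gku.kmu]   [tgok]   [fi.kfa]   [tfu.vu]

8

[sri.fir] — σ1 onset /sr/ (2C), coda /∅/ ok; σ2 onset /f/, coda /r/ ok → permitted
[rif] — σ1 onset /r/, coda /f/ ok → permitted
[rpuk] — σ1 onset /rp/ (2C), coda /k/ ok → permitted
[msu] — σ1 onset /ms/ (2C), coda /∅/ ok → permitted
[gku.kmu] — σ1 onset /gk/ (2C), coda /∅/ ok; σ2 onset /km/ (2C), coda /∅/ ok → permitted
[tgok] — σ1 onset /tg/ (2C), coda /k/ ok → permitted
[fi.kfa] — σ1 onset /f/, coda /∅/ ok; σ2 onset /kf/ (2C), coda /∅/ ok → permitted
[tfu.vu] — σ1 onset /tf/ (2C), coda /∅/ ok; σ2 onset /v/, coda /∅/ ok → permitted
Permitted: [sri.fir], [rif], [rpuk], [msu], [gku.kmu], [tgok], [fi.kfa], [tfu.vu] → 8.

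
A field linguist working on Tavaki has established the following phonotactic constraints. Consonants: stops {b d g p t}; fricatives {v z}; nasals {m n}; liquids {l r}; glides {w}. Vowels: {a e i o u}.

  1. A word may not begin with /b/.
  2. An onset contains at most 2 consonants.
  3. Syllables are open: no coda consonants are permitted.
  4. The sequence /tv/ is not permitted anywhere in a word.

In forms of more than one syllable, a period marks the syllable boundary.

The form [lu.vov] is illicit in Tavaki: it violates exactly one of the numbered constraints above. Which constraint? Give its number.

3

[lu.vov]: syllable 2 coda /v/ has 1 consonant (> 0).
This is a violation of constraint 3: "Syllables are open: no coda consonants are permitted."
The remaining constraints (1, 2, 4) are satisfied.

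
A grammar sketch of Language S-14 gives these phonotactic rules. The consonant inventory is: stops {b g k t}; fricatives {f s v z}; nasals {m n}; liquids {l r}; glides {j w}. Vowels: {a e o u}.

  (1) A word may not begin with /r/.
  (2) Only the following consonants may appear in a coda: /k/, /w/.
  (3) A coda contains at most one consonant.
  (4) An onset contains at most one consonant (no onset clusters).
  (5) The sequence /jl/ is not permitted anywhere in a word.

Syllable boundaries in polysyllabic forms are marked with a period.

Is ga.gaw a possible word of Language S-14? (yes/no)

yes

ga.gaw — σ1 onset /g/, coda /∅/ ok; σ2 onset /g/, coda /w/ ok → phonotactically legal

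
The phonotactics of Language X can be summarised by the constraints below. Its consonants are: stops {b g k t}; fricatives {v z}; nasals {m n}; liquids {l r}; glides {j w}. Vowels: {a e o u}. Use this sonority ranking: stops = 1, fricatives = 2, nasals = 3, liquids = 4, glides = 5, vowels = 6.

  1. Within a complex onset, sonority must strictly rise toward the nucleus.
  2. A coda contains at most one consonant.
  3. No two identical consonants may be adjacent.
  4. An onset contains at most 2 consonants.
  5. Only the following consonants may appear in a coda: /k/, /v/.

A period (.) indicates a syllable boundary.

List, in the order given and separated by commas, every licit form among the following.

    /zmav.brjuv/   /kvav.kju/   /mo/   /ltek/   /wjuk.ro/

/kvav.kju/, /mo/

/zmav.brjuv/ — violates constraint 4: syllable 2 onset /brj/ has 3 consonants (> 2) → illicit
/kvav.kju/ — σ1 onset /kv/ (1→2 rises), coda /v/ ok; σ2 onset /kj/ (1→5 rises), coda /∅/ ok → licit
/mo/ — σ1 onset /m/, coda /∅/ ok → licit
/ltek/ — violates constraint 1: syllable 1 onset /lt/: /l/ (liquid, 4) → /t/ (stop, 1) does not rise → illicit
/wjuk.ro/ — violates constraint 1: syllable 1 onset /wj/: /w/ (glide, 5) → /j/ (glide, 5) does not rise → illicit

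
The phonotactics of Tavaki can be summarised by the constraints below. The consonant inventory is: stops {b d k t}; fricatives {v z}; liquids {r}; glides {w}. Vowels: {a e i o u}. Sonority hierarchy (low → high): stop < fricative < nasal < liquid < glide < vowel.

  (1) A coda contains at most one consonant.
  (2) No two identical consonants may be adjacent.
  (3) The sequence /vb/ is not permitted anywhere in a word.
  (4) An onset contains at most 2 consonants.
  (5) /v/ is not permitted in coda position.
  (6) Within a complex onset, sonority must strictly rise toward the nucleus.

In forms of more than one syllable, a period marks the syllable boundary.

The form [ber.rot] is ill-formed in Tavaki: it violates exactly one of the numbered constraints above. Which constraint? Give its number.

[ber.rot]: adjacent identical consonants /rr/.
This is a violation of constraint 2: "No two identical consonants may be adjacent."
The remaining constraints (1, 3, 4, 5, 6) are satisfied.

2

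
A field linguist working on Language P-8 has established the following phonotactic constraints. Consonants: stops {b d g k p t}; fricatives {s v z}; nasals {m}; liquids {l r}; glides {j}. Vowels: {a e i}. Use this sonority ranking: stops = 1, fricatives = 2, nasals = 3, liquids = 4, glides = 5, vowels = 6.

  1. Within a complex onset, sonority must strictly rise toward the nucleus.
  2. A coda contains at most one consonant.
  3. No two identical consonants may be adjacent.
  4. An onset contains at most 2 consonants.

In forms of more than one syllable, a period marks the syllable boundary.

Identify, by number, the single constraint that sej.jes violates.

sej.jes: adjacent identical consonants /jj/.
This is a violation of constraint 3: "No two identical consonants may be adjacent."
The remaining constraints (1, 2, 4) are satisfied.

3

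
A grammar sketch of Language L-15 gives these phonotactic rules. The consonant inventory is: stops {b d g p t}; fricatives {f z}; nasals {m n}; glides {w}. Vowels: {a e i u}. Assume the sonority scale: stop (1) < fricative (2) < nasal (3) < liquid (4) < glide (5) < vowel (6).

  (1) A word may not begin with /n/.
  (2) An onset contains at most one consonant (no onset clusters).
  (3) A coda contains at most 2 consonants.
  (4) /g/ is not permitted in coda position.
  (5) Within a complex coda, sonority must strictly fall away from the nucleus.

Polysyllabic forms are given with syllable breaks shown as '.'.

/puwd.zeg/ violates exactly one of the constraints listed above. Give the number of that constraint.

/puwd.zeg/: syllable 2 coda contains /g/.
This is a violation of constraint 4: "/g/ is not permitted in coda position."
The remaining constraints (1, 2, 3, 5) are satisfied.

4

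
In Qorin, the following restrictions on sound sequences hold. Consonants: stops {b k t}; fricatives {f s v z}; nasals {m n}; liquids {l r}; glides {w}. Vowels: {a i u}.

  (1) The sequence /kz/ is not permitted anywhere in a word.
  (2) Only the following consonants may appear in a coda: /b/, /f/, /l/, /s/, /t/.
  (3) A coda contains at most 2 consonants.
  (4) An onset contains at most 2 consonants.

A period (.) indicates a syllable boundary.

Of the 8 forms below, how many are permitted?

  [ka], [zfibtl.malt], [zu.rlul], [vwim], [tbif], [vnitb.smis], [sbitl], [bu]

[ka] — σ1 onset /k/, coda /∅/ ok → permitted
[zfibtl.malt] — violates constraint 3: syllable 1 coda /btl/ has 3 consonants (> 2) → not permitted
[zu.rlul] — σ1 onset /z/, coda /∅/ ok; σ2 onset /rl/ (2C), coda /l/ ok → permitted
[vwim] — violates constraint 2: syllable 1 coda contains /m/, which is not a licensed coda consonant → not permitted
[tbif] — σ1 onset /tb/ (2C), coda /f/ ok → permitted
[vnitb.smis] — σ1 onset /vn/ (2C), coda /tb/ (2C) ok; σ2 onset /sm/ (2C), coda /s/ ok → permitted
[sbitl] — σ1 onset /sb/ (2C), coda /tl/ (2C) ok → permitted
[bu] — σ1 onset /b/, coda /∅/ ok → permitted
Permitted: [ka], [zu.rlul], [tbif], [vnitb.smis], [sbitl], [bu] → 6.

6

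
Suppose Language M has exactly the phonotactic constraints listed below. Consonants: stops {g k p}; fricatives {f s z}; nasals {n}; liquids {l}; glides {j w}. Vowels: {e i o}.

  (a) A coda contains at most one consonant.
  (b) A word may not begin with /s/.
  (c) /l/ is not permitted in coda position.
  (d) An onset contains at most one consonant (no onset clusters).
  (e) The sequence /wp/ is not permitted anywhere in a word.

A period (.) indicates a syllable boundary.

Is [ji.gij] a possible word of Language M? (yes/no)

yes

[ji.gij] — σ1 onset /j/, coda /∅/ ok; σ2 onset /g/, coda /j/ ok → licit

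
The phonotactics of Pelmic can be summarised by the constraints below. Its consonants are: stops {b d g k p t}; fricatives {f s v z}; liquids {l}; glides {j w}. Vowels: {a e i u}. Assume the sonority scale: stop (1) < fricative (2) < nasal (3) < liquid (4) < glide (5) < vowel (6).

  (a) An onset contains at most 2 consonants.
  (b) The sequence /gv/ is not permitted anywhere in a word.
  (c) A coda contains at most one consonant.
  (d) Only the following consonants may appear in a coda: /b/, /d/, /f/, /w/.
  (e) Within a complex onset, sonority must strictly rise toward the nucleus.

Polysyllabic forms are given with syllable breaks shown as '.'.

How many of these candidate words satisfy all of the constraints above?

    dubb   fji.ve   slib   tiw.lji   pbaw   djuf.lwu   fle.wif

dubb — violates constraint (c): syllable 1 coda /bb/ has 2 consonants (> 1) → phonotactically illegal
fji.ve — σ1 onset /fj/ (2→5 rises), coda /∅/ ok; σ2 onset /v/, coda /∅/ ok → phonotactically legal
slib — σ1 onset /sl/ (2→4 rises), coda /b/ ok → phonotactically legal
tiw.lji — σ1 onset /t/, coda /w/ ok; σ2 onset /lj/ (4→5 rises), coda /∅/ ok → phonotactically legal
pbaw — violates constraint (e): syllable 1 onset /pb/: /p/ (stop, 1) → /b/ (stop, 1) does not rise → phonotactically illegal
djuf.lwu — σ1 onset /dj/ (1→5 rises), coda /f/ ok; σ2 onset /lw/ (4→5 rises), coda /∅/ ok → phonotactically legal
fle.wif — σ1 onset /fl/ (2→4 rises), coda /∅/ ok; σ2 onset /w/, coda /f/ ok → phonotactically legal
Phonotactically legal: fji.ve, slib, tiw.lji, djuf.lwu, fle.wif → 5.

5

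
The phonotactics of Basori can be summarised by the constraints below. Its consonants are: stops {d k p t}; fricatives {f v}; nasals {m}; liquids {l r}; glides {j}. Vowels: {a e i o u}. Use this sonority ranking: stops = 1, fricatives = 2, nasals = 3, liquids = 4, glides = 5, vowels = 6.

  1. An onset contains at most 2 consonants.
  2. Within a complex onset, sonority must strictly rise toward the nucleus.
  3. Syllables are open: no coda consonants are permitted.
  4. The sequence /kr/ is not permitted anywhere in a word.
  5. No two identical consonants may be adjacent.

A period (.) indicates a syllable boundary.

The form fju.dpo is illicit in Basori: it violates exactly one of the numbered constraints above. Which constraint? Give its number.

fju.dpo: syllable 2 onset /dp/: /d/ (stop, 1) → /p/ (stop, 1) does not rise.
This is a violation of constraint 2: "Within a complex onset, sonority must strictly rise toward the nucleus."
The remaining constraints (1, 3, 4, 5) are satisfied.

2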